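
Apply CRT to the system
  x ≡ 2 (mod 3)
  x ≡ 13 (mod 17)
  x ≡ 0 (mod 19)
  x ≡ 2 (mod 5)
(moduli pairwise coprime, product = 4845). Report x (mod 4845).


Product of moduli M = 3 · 17 · 19 · 5 = 4845.
Merge one congruence at a time:
  Start: x ≡ 2 (mod 3).
  Combine with x ≡ 13 (mod 17); new modulus lcm = 51.
    Write x = 2 + 3·t and substitute into x ≡ 13 (mod 17): 3·t ≡ 13 − 2 = 11 (mod 17).
    The inverse of 3 mod 17 is 6 (since 3·6 = 18 = 1·17 + 1), so t ≡ 6·11 = 66 ≡ 15 (mod 17).
    Then x = 2 + 3·15 = 47, valid modulo lcm(3, 17) = 51: x ≡ 47 (mod 51).
  Combine with x ≡ 0 (mod 19); new modulus lcm = 969.
    Write x = 47 + 51·t and substitute into x ≡ 0 (mod 19): 51·t ≡ 0 − 47 = -47 (mod 19).
    Reduce coefficients mod 19: 13·t ≡ 10 (mod 19).
    The inverse of 13 mod 19 is 3 (since 13·3 = 39 = 2·19 + 1), so t ≡ 3·10 = 30 ≡ 11 (mod 19).
    Then x = 47 + 51·11 = 608, valid modulo lcm(51, 19) = 969: x ≡ 608 (mod 969).
  Combine with x ≡ 2 (mod 5); new modulus lcm = 4845.
    Write x = 608 + 969·t and substitute into x ≡ 2 (mod 5): 969·t ≡ 2 − 608 = -606 (mod 5).
    Reduce coefficients mod 5: 4·t ≡ 4 (mod 5).
    The inverse of 4 mod 5 is 4 (since 4·4 = 16 = 3·5 + 1), so t ≡ 4·4 = 16 ≡ 1 (mod 5).
    Then x = 608 + 969·1 = 1577, valid modulo lcm(969, 5) = 4845: x ≡ 1577 (mod 4845).
Verify against each original: 1577 mod 3 = 2, 1577 mod 17 = 13, 1577 mod 19 = 0, 1577 mod 5 = 2.

x ≡ 1577 (mod 4845).


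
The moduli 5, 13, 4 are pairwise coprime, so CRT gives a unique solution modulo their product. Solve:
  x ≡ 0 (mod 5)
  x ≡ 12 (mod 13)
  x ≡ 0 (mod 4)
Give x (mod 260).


Moduli 5, 13, 4 are pairwise coprime; by CRT there is a unique solution modulo M = 5 · 13 · 4 = 260.
Solve pairwise, accumulating the modulus:
  Start with x ≡ 0 (mod 5).
  Combine with x ≡ 12 (mod 13): since gcd(5, 13) = 1, we get a unique residue mod 65.
    Write x = 0 + 5·t and substitute into x ≡ 12 (mod 13): 5·t ≡ 12 − 0 = 12 (mod 13).
    The inverse of 5 mod 13 is 8 (since 5·8 = 40 = 3·13 + 1), so t ≡ 8·12 = 96 ≡ 5 (mod 13).
    Then x = 0 + 5·5 = 25, valid modulo lcm(5, 13) = 65: x ≡ 25 (mod 65).
  Combine with x ≡ 0 (mod 4): since gcd(65, 4) = 1, we get a unique residue mod 260.
    Write x = 25 + 65·t and substitute into x ≡ 0 (mod 4): 65·t ≡ 0 − 25 = -25 (mod 4).
    Reduce coefficients mod 4: 1·t ≡ 3 (mod 4).
    So t ≡ 3 (mod 4).
    Then x = 25 + 65·3 = 220, valid modulo lcm(65, 4) = 260: x ≡ 220 (mod 260).
Verify: 220 mod 5 = 0 ✓, 220 mod 13 = 12 ✓, 220 mod 4 = 0 ✓.

x ≡ 220 (mod 260).


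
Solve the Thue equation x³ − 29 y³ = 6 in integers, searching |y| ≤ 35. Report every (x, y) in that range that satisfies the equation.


The equation is x³ - 29y³ = 6. For fixed y, x³ = 29·y³ + 6, so a solution requires the RHS to be a perfect cube.
Strategy: iterate y from -35 to 35, compute RHS = 29·y³ + 6, and check whether it is a (positive or negative) perfect cube.
Check small values of y:
  y = 0: RHS = 6 is not a perfect cube.
  y = 1: RHS = 35 is not a perfect cube.
  y = -1: RHS = -23 is not a perfect cube.
  y = 2: RHS = 238 is not a perfect cube.
  y = -2: RHS = -226 is not a perfect cube.
  y = 3: RHS = 789 is not a perfect cube.
  y = -3: RHS = -777 is not a perfect cube.
Continuing the search up to |y| = 35 finds no solutions either.
No (x, y) in the scanned range satisfies the equation.

No integer solutions with |y| ≤ 35.


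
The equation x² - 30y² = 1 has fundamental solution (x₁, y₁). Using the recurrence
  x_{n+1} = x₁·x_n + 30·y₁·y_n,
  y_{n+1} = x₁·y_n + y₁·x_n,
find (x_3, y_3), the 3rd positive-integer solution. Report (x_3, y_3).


Step 1: Find the fundamental solution (x₁, y₁) of x² - 30y² = 1.
  Expand √30 as a continued fraction. a₀ = ⌊√30⌋ = 5; iterate m_{k+1} = d_k·a_k − m_k, d_{k+1} = (30 − m_{k+1}²)/d_k, a_{k+1} = ⌊(a₀ + m_{k+1})/d_{k+1}⌋ (starting m₀ = 0, d₀ = 1), with convergents p_k = a_k·p_{k-1} + p_{k-2}, q_k = a_k·q_{k-1} + q_{k-2} (p₋₁ = 1, q₋₁ = 0):
  k = 0: a₀ = 5; p₀/q₀ = 5/1; p₀² − 30·q₀² = 25 − 30 = -5.
  k = 1: m = 5, d = 5, a = ⌊(5 + 5)/5⌋ = 2; p/q = (2·5 + 1)/(2·1 + 0) = 11/2; p² − 30·q² = 121 − 120 = 1.
  The first convergent with p² − 30·q² = 1 gives the fundamental solution (x₁, y₁) = (11, 2).
Step 2: Apply the recurrence (x_{n+1}, y_{n+1}) = (x₁x_n + 30y₁y_n, x₁y_n + y₁x_n) repeatedly.
  From (x_1, y_1) = (11, 2): x_2 = 11·11 + 30·2·2 = 241; y_2 = 11·2 + 2·11 = 44.
  From (x_2, y_2) = (241, 44): x_3 = 11·241 + 30·2·44 = 5291; y_3 = 11·44 + 2·241 = 966.
Step 3: Verify x_3² - 30·y_3² = 27994681 - 27994680 = 1 (should be 1). ✓

(x_1, y_1) = (11, 2); (x_3, y_3) = (5291, 966).


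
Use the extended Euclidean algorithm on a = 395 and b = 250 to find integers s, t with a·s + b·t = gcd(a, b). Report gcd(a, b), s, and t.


Euclidean algorithm on (395, 250) — divide until remainder is 0:
  395 = 1 · 250 + 145
  250 = 1 · 145 + 105
  145 = 1 · 105 + 40
  105 = 2 · 40 + 25
  40 = 1 · 25 + 15
  25 = 1 · 15 + 10
  15 = 1 · 10 + 5
  10 = 2 · 5 + 0
gcd(395, 250) = 5.
Track Bezout coefficients alongside the remainders: start with r₀ = 395 = a·1 + b·0 (s = 1, t = 0) and r₁ = 250 = a·0 + b·1 (s = 0, t = 1); each new remainder r_{k+1} = r_{k-1} − q_k·r_k inherits s_{k+1} = s_{k-1} − q_k·s_k, t_{k+1} = t_{k-1} − q_k·t_k, so r_k = a·s_k + b·t_k at every step:
  q = 1: r = 145, s = 1 − 1·0 = 1, t = 0 − 1·1 = -1  (check: 395·1 + 250·(-1) = 145)
  q = 1: r = 105, s = 0 − 1·1 = -1, t = 1 − 1·(-1) = 2  (check: 395·(-1) + 250·2 = 105)
  q = 1: r = 40, s = 1 − 1·(-1) = 2, t = -1 − 1·2 = -3  (check: 395·2 + 250·(-3) = 40)
  q = 2: r = 25, s = -1 − 2·2 = -5, t = 2 − 2·(-3) = 8  (check: 395·(-5) + 250·8 = 25)
  q = 1: r = 15, s = 2 − 1·(-5) = 7, t = -3 − 1·8 = -11  (check: 395·7 + 250·(-11) = 15)
  q = 1: r = 10, s = -5 − 1·7 = -12, t = 8 − 1·(-11) = 19  (check: 395·(-12) + 250·19 = 10)
  q = 1: r = 5, s = 7 − 1·(-12) = 19, t = -11 − 1·19 = -30  (check: 395·19 + 250·(-30) = 5)
The row with r = 5 (the gcd) gives the Bezout coefficients s = 19, t = -30.
Result: 395 · (19) + 250 · (-30) = 5.

gcd(395, 250) = 5; s = 19, t = -30 (check: 395·19 + 250·(-30) = 5).


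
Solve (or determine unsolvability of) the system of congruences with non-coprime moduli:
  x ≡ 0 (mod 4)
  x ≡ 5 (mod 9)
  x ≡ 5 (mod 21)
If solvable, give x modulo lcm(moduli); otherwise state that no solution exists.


Moduli 4, 9, 21 are not pairwise coprime, so CRT works modulo lcm(m_i) when all pairwise compatibility conditions hold.
Pairwise compatibility: gcd(m_i, m_j) must divide a_i - a_j for every pair.
Merge one congruence at a time:
  Start: x ≡ 0 (mod 4).
  Combine with x ≡ 5 (mod 9): gcd(4, 9) = 1; 5 - 0 = 5, which IS divisible by 1, so compatible.
    Write x = 0 + 4·t and substitute into x ≡ 5 (mod 9): 4·t ≡ 5 − 0 = 5 (mod 9).
    The inverse of 4 mod 9 is 7 (since 4·7 = 28 = 3·9 + 1), so t ≡ 7·5 = 35 ≡ 8 (mod 9).
    Then x = 0 + 4·8 = 32, valid modulo lcm(4, 9) = 36: x ≡ 32 (mod 36).
  Combine with x ≡ 5 (mod 21): gcd(36, 21) = 3; 5 - 32 = -27, which IS divisible by 3, so compatible.
    Write x = 32 + 36·t and substitute into x ≡ 5 (mod 21): 36·t ≡ 5 − 32 = -27 (mod 21).
    Divide the congruence (and modulus) by g = 3: 12·t ≡ -9 (mod 7).
    Reduce coefficients mod 7: 5·t ≡ 5 (mod 7).
    The inverse of 5 mod 7 is 3 (since 5·3 = 15 = 2·7 + 1), so t ≡ 3·5 = 15 ≡ 1 (mod 7).
    Then x = 32 + 36·1 = 68, valid modulo lcm(36, 21) = 252: x ≡ 68 (mod 252).
Verify: 68 mod 4 = 0, 68 mod 9 = 5, 68 mod 21 = 5.

x ≡ 68 (mod 252).


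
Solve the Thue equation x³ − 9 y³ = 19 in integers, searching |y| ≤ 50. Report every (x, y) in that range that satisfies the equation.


The equation is x³ - 9y³ = 19. For fixed y, x³ = 9·y³ + 19, so a solution requires the RHS to be a perfect cube.
Strategy: iterate y from -50 to 50, compute RHS = 9·y³ + 19, and check whether it is a (positive or negative) perfect cube.
Check small values of y:
  y = 0: RHS = 19 is not a perfect cube.
  y = 1: RHS = 28 is not a perfect cube.
  y = -1: RHS = 10 is not a perfect cube.
  y = 2: RHS = 91 is not a perfect cube.
  y = -2: RHS = -53 is not a perfect cube.
  y = 3: RHS = 262 is not a perfect cube.
  y = -3: RHS = -224 is not a perfect cube.
Continuing the search up to |y| = 50 finds no solutions either.
No (x, y) in the scanned range satisfies the equation.

No integer solutions with |y| ≤ 50.


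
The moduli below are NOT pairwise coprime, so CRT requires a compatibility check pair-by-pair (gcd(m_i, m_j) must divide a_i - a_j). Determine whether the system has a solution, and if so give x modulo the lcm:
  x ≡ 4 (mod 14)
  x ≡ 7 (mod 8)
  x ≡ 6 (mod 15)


Moduli 14, 8, 15 are not pairwise coprime, so CRT works modulo lcm(m_i) when all pairwise compatibility conditions hold.
Pairwise compatibility: gcd(m_i, m_j) must divide a_i - a_j for every pair.
Merge one congruence at a time:
  Start: x ≡ 4 (mod 14).
  Combine with x ≡ 7 (mod 8): gcd(14, 8) = 2, and 7 - 4 = 3 is NOT divisible by 2.
    ⇒ system is inconsistent (no integer solution).

No solution (the system is inconsistent).


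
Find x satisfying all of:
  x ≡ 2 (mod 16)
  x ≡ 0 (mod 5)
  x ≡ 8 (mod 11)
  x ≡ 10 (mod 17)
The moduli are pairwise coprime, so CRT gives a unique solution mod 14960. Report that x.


Product of moduli M = 16 · 5 · 11 · 17 = 14960.
Merge one congruence at a time:
  Start: x ≡ 2 (mod 16).
  Combine with x ≡ 0 (mod 5); new modulus lcm = 80.
    Write x = 2 + 16·t and substitute into x ≡ 0 (mod 5): 16·t ≡ 0 − 2 = -2 (mod 5).
    Reduce coefficients mod 5: 1·t ≡ 3 (mod 5).
    So t ≡ 3 (mod 5).
    Then x = 2 + 16·3 = 50, valid modulo lcm(16, 5) = 80: x ≡ 50 (mod 80).
  Combine with x ≡ 8 (mod 11); new modulus lcm = 880.
    Write x = 50 + 80·t and substitute into x ≡ 8 (mod 11): 80·t ≡ 8 − 50 = -42 (mod 11).
    Reduce coefficients mod 11: 3·t ≡ 2 (mod 11).
    The inverse of 3 mod 11 is 4 (since 3·4 = 12 = 1·11 + 1), so t ≡ 4·2 = 8 ≡ 8 (mod 11).
    Then x = 50 + 80·8 = 690, valid modulo lcm(80, 11) = 880: x ≡ 690 (mod 880).
  Combine with x ≡ 10 (mod 17); new modulus lcm = 14960.
    Write x = 690 + 880·t and substitute into x ≡ 10 (mod 17): 880·t ≡ 10 − 690 = -680 (mod 17).
    Reduce coefficients mod 17: 13·t ≡ 0 (mod 17).
    The inverse of 13 mod 17 is 4 (since 13·4 = 52 = 3·17 + 1), so t ≡ 4·0 = 0 ≡ 0 (mod 17).
    Then x = 690 + 880·0 = 690, valid modulo lcm(880, 17) = 14960: x ≡ 690 (mod 14960).
Verify against each original: 690 mod 16 = 2, 690 mod 5 = 0, 690 mod 11 = 8, 690 mod 17 = 10.

x ≡ 690 (mod 14960).


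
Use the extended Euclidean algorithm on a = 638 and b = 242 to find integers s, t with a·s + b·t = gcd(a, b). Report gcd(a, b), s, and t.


Euclidean algorithm on (638, 242) — divide until remainder is 0:
  638 = 2 · 242 + 154
  242 = 1 · 154 + 88
  154 = 1 · 88 + 66
  88 = 1 · 66 + 22
  66 = 3 · 22 + 0
gcd(638, 242) = 22.
Track Bezout coefficients alongside the remainders: start with r₀ = 638 = a·1 + b·0 (s = 1, t = 0) and r₁ = 242 = a·0 + b·1 (s = 0, t = 1); each new remainder r_{k+1} = r_{k-1} − q_k·r_k inherits s_{k+1} = s_{k-1} − q_k·s_k, t_{k+1} = t_{k-1} − q_k·t_k, so r_k = a·s_k + b·t_k at every step:
  q = 2: r = 154, s = 1 − 2·0 = 1, t = 0 − 2·1 = -2  (check: 638·1 + 242·(-2) = 154)
  q = 1: r = 88, s = 0 − 1·1 = -1, t = 1 − 1·(-2) = 3  (check: 638·(-1) + 242·3 = 88)
  q = 1: r = 66, s = 1 − 1·(-1) = 2, t = -2 − 1·3 = -5  (check: 638·2 + 242·(-5) = 66)
  q = 1: r = 22, s = -1 − 1·2 = -3, t = 3 − 1·(-5) = 8  (check: 638·(-3) + 242·8 = 22)
The row with r = 22 (the gcd) gives the Bezout coefficients s = -3, t = 8.
Result: 638 · (-3) + 242 · (8) = 22.

gcd(638, 242) = 22; s = -3, t = 8 (check: 638·(-3) + 242·8 = 22).


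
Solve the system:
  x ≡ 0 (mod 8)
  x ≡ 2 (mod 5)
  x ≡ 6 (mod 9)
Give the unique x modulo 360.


Moduli 8, 5, 9 are pairwise coprime; by CRT there is a unique solution modulo M = 8 · 5 · 9 = 360.
Solve pairwise, accumulating the modulus:
  Start with x ≡ 0 (mod 8).
  Combine with x ≡ 2 (mod 5): since gcd(8, 5) = 1, we get a unique residue mod 40.
    Write x = 0 + 8·t and substitute into x ≡ 2 (mod 5): 8·t ≡ 2 − 0 = 2 (mod 5).
    Reduce coefficients mod 5: 3·t ≡ 2 (mod 5).
    The inverse of 3 mod 5 is 2 (since 3·2 = 6 = 1·5 + 1), so t ≡ 2·2 = 4 ≡ 4 (mod 5).
    Then x = 0 + 8·4 = 32, valid modulo lcm(8, 5) = 40: x ≡ 32 (mod 40).
  Combine with x ≡ 6 (mod 9): since gcd(40, 9) = 1, we get a unique residue mod 360.
    Write x = 32 + 40·t and substitute into x ≡ 6 (mod 9): 40·t ≡ 6 − 32 = -26 (mod 9).
    Reduce coefficients mod 9: 4·t ≡ 1 (mod 9).
    The inverse of 4 mod 9 is 7 (since 4·7 = 28 = 3·9 + 1), so t ≡ 7·1 = 7 ≡ 7 (mod 9).
    Then x = 32 + 40·7 = 312, valid modulo lcm(40, 9) = 360: x ≡ 312 (mod 360).
Verify: 312 mod 8 = 0 ✓, 312 mod 5 = 2 ✓, 312 mod 9 = 6 ✓.

x ≡ 312 (mod 360).


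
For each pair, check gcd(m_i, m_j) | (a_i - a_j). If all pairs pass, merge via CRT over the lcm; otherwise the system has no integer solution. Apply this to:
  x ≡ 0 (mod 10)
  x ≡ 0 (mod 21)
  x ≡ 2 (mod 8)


Moduli 10, 21, 8 are not pairwise coprime, so CRT works modulo lcm(m_i) when all pairwise compatibility conditions hold.
Pairwise compatibility: gcd(m_i, m_j) must divide a_i - a_j for every pair.
Merge one congruence at a time:
  Start: x ≡ 0 (mod 10).
  Combine with x ≡ 0 (mod 21): gcd(10, 21) = 1; 0 - 0 = 0, which IS divisible by 1, so compatible.
    Write x = 0 + 10·t and substitute into x ≡ 0 (mod 21): 10·t ≡ 0 − 0 = 0 (mod 21).
    The inverse of 10 mod 21 is 19 (since 10·19 = 190 = 9·21 + 1), so t ≡ 19·0 = 0 ≡ 0 (mod 21).
    Then x = 0 + 10·0 = 0, valid modulo lcm(10, 21) = 210: x ≡ 0 (mod 210).
  Combine with x ≡ 2 (mod 8): gcd(210, 8) = 2; 2 - 0 = 2, which IS divisible by 2, so compatible.
    Write x = 0 + 210·t and substitute into x ≡ 2 (mod 8): 210·t ≡ 2 − 0 = 2 (mod 8).
    Divide the congruence (and modulus) by g = 2: 105·t ≡ 1 (mod 4).
    Reduce coefficients mod 4: 1·t ≡ 1 (mod 4).
    So t ≡ 1 (mod 4).
    Then x = 0 + 210·1 = 210, valid modulo lcm(210, 8) = 840: x ≡ 210 (mod 840).
Verify: 210 mod 10 = 0, 210 mod 21 = 0, 210 mod 8 = 2.

x ≡ 210 (mod 840).


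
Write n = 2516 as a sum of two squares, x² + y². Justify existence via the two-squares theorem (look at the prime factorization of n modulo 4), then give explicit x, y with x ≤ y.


Step 1: Factor n = 2516 = 2^2 · 17 · 37.
Step 2: Check the mod-4 condition on each prime factor: 2 = 2 (special); 17 ≡ 1 (mod 4), exponent 1; 37 ≡ 1 (mod 4), exponent 1.
All primes ≡ 3 (mod 4) appear to even exponent (or don't appear), so by the two-squares theorem n IS expressible as a sum of two squares.
Step 3: Build a representation. Group n = k² · m with k = 2 and m = 17 · 37 = 629 (a product of primes ≡ 1 (mod 4)); a representation of m scales to one of n via (k·x)² + (k·y)² = k²(x² + y²). Each prime p ≡ 1 (mod 4) is itself a sum of two squares; find a² by testing p − a² for a perfect square:
  17: 17 − 1² = 16 = 4² ⇒ 17 = 1² + 4².
  37: 37 − 1² = 36 = 6² ⇒ 37 = 1² + 6².
  Combine using the Brahmagupta–Fibonacci identity (a² + b²)(c² + d²) = (ac − bd)² + (ad + bc)² = (ac + bd)² + (ad − bc)²:
  17 · 37 = 629: from (1² + 4²)(1² + 6²), take (1·1 − 4·6, 1·6 + 4·1) = (1 − 24, 6 + 4) = (-23, 10); dropping signs (only squares matter) gives (23, 10); check 23² + 10² = 529 + 100 = 629 ✓.
  Scale by k = 2: (2·23, 2·10) = (46, 20).
Step 4: Order so x ≤ y and verify: 20² + 46² = 400 + 2116 = 2516 = n. ✓

n = 2516 = 20² + 46² (one valid representation with x ≤ y).


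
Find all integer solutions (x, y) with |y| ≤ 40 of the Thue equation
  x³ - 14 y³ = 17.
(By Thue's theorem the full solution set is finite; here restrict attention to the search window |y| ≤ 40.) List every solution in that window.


The equation is x³ - 14y³ = 17. For fixed y, x³ = 14·y³ + 17, so a solution requires the RHS to be a perfect cube.
Strategy: iterate y from -40 to 40, compute RHS = 14·y³ + 17, and check whether it is a (positive or negative) perfect cube.
Check small values of y:
  y = 0: RHS = 17 is not a perfect cube.
  y = 1: RHS = 31 is not a perfect cube.
  y = -1: RHS = 3 is not a perfect cube.
  y = 2: RHS = 129 is not a perfect cube.
  y = -2: RHS = -95 is not a perfect cube.
  y = 3: RHS = 395 is not a perfect cube.
  y = -3: RHS = -361 is not a perfect cube.
Continuing the search up to |y| = 40 finds no solutions either.
No (x, y) in the scanned range satisfies the equation.

No integer solutions with |y| ≤ 40.


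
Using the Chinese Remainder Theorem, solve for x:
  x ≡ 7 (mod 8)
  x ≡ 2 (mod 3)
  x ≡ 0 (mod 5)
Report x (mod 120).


Moduli 8, 3, 5 are pairwise coprime; by CRT there is a unique solution modulo M = 8 · 3 · 5 = 120.
Solve pairwise, accumulating the modulus:
  Start with x ≡ 7 (mod 8).
  Combine with x ≡ 2 (mod 3): since gcd(8, 3) = 1, we get a unique residue mod 24.
    Write x = 7 + 8·t and substitute into x ≡ 2 (mod 3): 8·t ≡ 2 − 7 = -5 (mod 3).
    Reduce coefficients mod 3: 2·t ≡ 1 (mod 3).
    The inverse of 2 mod 3 is 2 (since 2·2 = 4 = 1·3 + 1), so t ≡ 2·1 = 2 ≡ 2 (mod 3).
    Then x = 7 + 8·2 = 23, valid modulo lcm(8, 3) = 24: x ≡ 23 (mod 24).
  Combine with x ≡ 0 (mod 5): since gcd(24, 5) = 1, we get a unique residue mod 120.
    Write x = 23 + 24·t and substitute into x ≡ 0 (mod 5): 24·t ≡ 0 − 23 = -23 (mod 5).
    Reduce coefficients mod 5: 4·t ≡ 2 (mod 5).
    The inverse of 4 mod 5 is 4 (since 4·4 = 16 = 3·5 + 1), so t ≡ 4·2 = 8 ≡ 3 (mod 5).
    Then x = 23 + 24·3 = 95, valid modulo lcm(24, 5) = 120: x ≡ 95 (mod 120).
Verify: 95 mod 8 = 7 ✓, 95 mod 3 = 2 ✓, 95 mod 5 = 0 ✓.

x ≡ 95 (mod 120).


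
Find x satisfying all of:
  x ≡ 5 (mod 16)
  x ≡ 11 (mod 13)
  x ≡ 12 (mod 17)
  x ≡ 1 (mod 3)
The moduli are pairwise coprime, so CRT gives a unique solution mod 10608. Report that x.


Product of moduli M = 16 · 13 · 17 · 3 = 10608.
Merge one congruence at a time:
  Start: x ≡ 5 (mod 16).
  Combine with x ≡ 11 (mod 13); new modulus lcm = 208.
    Write x = 5 + 16·t and substitute into x ≡ 11 (mod 13): 16·t ≡ 11 − 5 = 6 (mod 13).
    Reduce coefficients mod 13: 3·t ≡ 6 (mod 13).
    The inverse of 3 mod 13 is 9 (since 3·9 = 27 = 2·13 + 1), so t ≡ 9·6 = 54 ≡ 2 (mod 13).
    Then x = 5 + 16·2 = 37, valid modulo lcm(16, 13) = 208: x ≡ 37 (mod 208).
  Combine with x ≡ 12 (mod 17); new modulus lcm = 3536.
    Write x = 37 + 208·t and substitute into x ≡ 12 (mod 17): 208·t ≡ 12 − 37 = -25 (mod 17).
    Reduce coefficients mod 17: 4·t ≡ 9 (mod 17).
    The inverse of 4 mod 17 is 13 (since 4·13 = 52 = 3·17 + 1), so t ≡ 13·9 = 117 ≡ 15 (mod 17).
    Then x = 37 + 208·15 = 3157, valid modulo lcm(208, 17) = 3536: x ≡ 3157 (mod 3536).
  Combine with x ≡ 1 (mod 3); new modulus lcm = 10608.
    Write x = 3157 + 3536·t and substitute into x ≡ 1 (mod 3): 3536·t ≡ 1 − 3157 = -3156 (mod 3).
    Reduce coefficients mod 3: 2·t ≡ 0 (mod 3).
    The inverse of 2 mod 3 is 2 (since 2·2 = 4 = 1·3 + 1), so t ≡ 2·0 = 0 ≡ 0 (mod 3).
    Then x = 3157 + 3536·0 = 3157, valid modulo lcm(3536, 3) = 10608: x ≡ 3157 (mod 10608).
Verify against each original: 3157 mod 16 = 5, 3157 mod 13 = 11, 3157 mod 17 = 12, 3157 mod 3 = 1.

x ≡ 3157 (mod 10608).


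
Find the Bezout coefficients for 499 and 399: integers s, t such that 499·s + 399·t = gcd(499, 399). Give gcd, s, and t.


Euclidean algorithm on (499, 399) — divide until remainder is 0:
  499 = 1 · 399 + 100
  399 = 3 · 100 + 99
  100 = 1 · 99 + 1
  99 = 99 · 1 + 0
gcd(499, 399) = 1.
Track Bezout coefficients alongside the remainders: start with r₀ = 499 = a·1 + b·0 (s = 1, t = 0) and r₁ = 399 = a·0 + b·1 (s = 0, t = 1); each new remainder r_{k+1} = r_{k-1} − q_k·r_k inherits s_{k+1} = s_{k-1} − q_k·s_k, t_{k+1} = t_{k-1} − q_k·t_k, so r_k = a·s_k + b·t_k at every step:
  q = 1: r = 100, s = 1 − 1·0 = 1, t = 0 − 1·1 = -1  (check: 499·1 + 399·(-1) = 100)
  q = 3: r = 99, s = 0 − 3·1 = -3, t = 1 − 3·(-1) = 4  (check: 499·(-3) + 399·4 = 99)
  q = 1: r = 1, s = 1 − 1·(-3) = 4, t = -1 − 1·4 = -5  (check: 499·4 + 399·(-5) = 1)
The row with r = 1 (the gcd) gives the Bezout coefficients s = 4, t = -5.
Result: 499 · (4) + 399 · (-5) = 1.

gcd(499, 399) = 1; s = 4, t = -5 (check: 499·4 + 399·(-5) = 1).


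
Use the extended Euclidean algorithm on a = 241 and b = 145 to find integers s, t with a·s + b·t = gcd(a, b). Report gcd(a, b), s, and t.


Euclidean algorithm on (241, 145) — divide until remainder is 0:
  241 = 1 · 145 + 96
  145 = 1 · 96 + 49
  96 = 1 · 49 + 47
  49 = 1 · 47 + 2
  47 = 23 · 2 + 1
  2 = 2 · 1 + 0
gcd(241, 145) = 1.
Track Bezout coefficients alongside the remainders: start with r₀ = 241 = a·1 + b·0 (s = 1, t = 0) and r₁ = 145 = a·0 + b·1 (s = 0, t = 1); each new remainder r_{k+1} = r_{k-1} − q_k·r_k inherits s_{k+1} = s_{k-1} − q_k·s_k, t_{k+1} = t_{k-1} − q_k·t_k, so r_k = a·s_k + b·t_k at every step:
  q = 1: r = 96, s = 1 − 1·0 = 1, t = 0 − 1·1 = -1  (check: 241·1 + 145·(-1) = 96)
  q = 1: r = 49, s = 0 − 1·1 = -1, t = 1 − 1·(-1) = 2  (check: 241·(-1) + 145·2 = 49)
  q = 1: r = 47, s = 1 − 1·(-1) = 2, t = -1 − 1·2 = -3  (check: 241·2 + 145·(-3) = 47)
  q = 1: r = 2, s = -1 − 1·2 = -3, t = 2 − 1·(-3) = 5  (check: 241·(-3) + 145·5 = 2)
  q = 23: r = 1, s = 2 − 23·(-3) = 71, t = -3 − 23·5 = -118  (check: 241·71 + 145·(-118) = 1)
The row with r = 1 (the gcd) gives the Bezout coefficients s = 71, t = -118.
Result: 241 · (71) + 145 · (-118) = 1.

gcd(241, 145) = 1; s = 71, t = -118 (check: 241·71 + 145·(-118) = 1).


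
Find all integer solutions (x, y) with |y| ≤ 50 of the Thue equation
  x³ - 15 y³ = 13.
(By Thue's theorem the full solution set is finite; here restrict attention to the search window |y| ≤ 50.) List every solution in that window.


The equation is x³ - 15y³ = 13. For fixed y, x³ = 15·y³ + 13, so a solution requires the RHS to be a perfect cube.
Strategy: iterate y from -50 to 50, compute RHS = 15·y³ + 13, and check whether it is a (positive or negative) perfect cube.
Check small values of y:
  y = 0: RHS = 13 is not a perfect cube.
  y = 1: RHS = 28 is not a perfect cube.
  y = -1: RHS = -2 is not a perfect cube.
  y = 2: RHS = 133 is not a perfect cube.
  y = -2: RHS = -107 is not a perfect cube.
  y = 3: RHS = 418 is not a perfect cube.
  y = -3: RHS = -392 is not a perfect cube.
Continuing the search up to |y| = 50 finds no solutions either.
No (x, y) in the scanned range satisfies the equation.

No integer solutions with |y| ≤ 50.


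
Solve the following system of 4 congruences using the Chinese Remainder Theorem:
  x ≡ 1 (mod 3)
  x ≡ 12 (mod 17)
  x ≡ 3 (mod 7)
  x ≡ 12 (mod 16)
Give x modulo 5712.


Product of moduli M = 3 · 17 · 7 · 16 = 5712.
Merge one congruence at a time:
  Start: x ≡ 1 (mod 3).
  Combine with x ≡ 12 (mod 17); new modulus lcm = 51.
    Write x = 1 + 3·t and substitute into x ≡ 12 (mod 17): 3·t ≡ 12 − 1 = 11 (mod 17).
    The inverse of 3 mod 17 is 6 (since 3·6 = 18 = 1·17 + 1), so t ≡ 6·11 = 66 ≡ 15 (mod 17).
    Then x = 1 + 3·15 = 46, valid modulo lcm(3, 17) = 51: x ≡ 46 (mod 51).
  Combine with x ≡ 3 (mod 7); new modulus lcm = 357.
    Write x = 46 + 51·t and substitute into x ≡ 3 (mod 7): 51·t ≡ 3 − 46 = -43 (mod 7).
    Reduce coefficients mod 7: 2·t ≡ 6 (mod 7).
    The inverse of 2 mod 7 is 4 (since 2·4 = 8 = 1·7 + 1), so t ≡ 4·6 = 24 ≡ 3 (mod 7).
    Then x = 46 + 51·3 = 199, valid modulo lcm(51, 7) = 357: x ≡ 199 (mod 357).
  Combine with x ≡ 12 (mod 16); new modulus lcm = 5712.
    Write x = 199 + 357·t and substitute into x ≡ 12 (mod 16): 357·t ≡ 12 − 199 = -187 (mod 16).
    Reduce coefficients mod 16: 5·t ≡ 5 (mod 16).
    The inverse of 5 mod 16 is 13 (since 5·13 = 65 = 4·16 + 1), so t ≡ 13·5 = 65 ≡ 1 (mod 16).
    Then x = 199 + 357·1 = 556, valid modulo lcm(357, 16) = 5712: x ≡ 556 (mod 5712).
Verify against each original: 556 mod 3 = 1, 556 mod 17 = 12, 556 mod 7 = 3, 556 mod 16 = 12.

x ≡ 556 (mod 5712).


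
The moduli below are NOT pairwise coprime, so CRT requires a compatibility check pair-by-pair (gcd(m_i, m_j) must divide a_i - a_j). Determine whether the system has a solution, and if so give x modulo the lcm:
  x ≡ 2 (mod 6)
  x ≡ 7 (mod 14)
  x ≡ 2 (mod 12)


Moduli 6, 14, 12 are not pairwise coprime, so CRT works modulo lcm(m_i) when all pairwise compatibility conditions hold.
Pairwise compatibility: gcd(m_i, m_j) must divide a_i - a_j for every pair.
Merge one congruence at a time:
  Start: x ≡ 2 (mod 6).
  Combine with x ≡ 7 (mod 14): gcd(6, 14) = 2, and 7 - 2 = 5 is NOT divisible by 2.
    ⇒ system is inconsistent (no integer solution).

No solution (the system is inconsistent).


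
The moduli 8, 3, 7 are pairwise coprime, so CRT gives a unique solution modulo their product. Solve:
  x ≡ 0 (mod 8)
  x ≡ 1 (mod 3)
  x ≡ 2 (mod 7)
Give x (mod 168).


Moduli 8, 3, 7 are pairwise coprime; by CRT there is a unique solution modulo M = 8 · 3 · 7 = 168.
Solve pairwise, accumulating the modulus:
  Start with x ≡ 0 (mod 8).
  Combine with x ≡ 1 (mod 3): since gcd(8, 3) = 1, we get a unique residue mod 24.
    Write x = 0 + 8·t and substitute into x ≡ 1 (mod 3): 8·t ≡ 1 − 0 = 1 (mod 3).
    Reduce coefficients mod 3: 2·t ≡ 1 (mod 3).
    The inverse of 2 mod 3 is 2 (since 2·2 = 4 = 1·3 + 1), so t ≡ 2·1 = 2 ≡ 2 (mod 3).
    Then x = 0 + 8·2 = 16, valid modulo lcm(8, 3) = 24: x ≡ 16 (mod 24).
  Combine with x ≡ 2 (mod 7): since gcd(24, 7) = 1, we get a unique residue mod 168.
    Write x = 16 + 24·t and substitute into x ≡ 2 (mod 7): 24·t ≡ 2 − 16 = -14 (mod 7).
    Reduce coefficients mod 7: 3·t ≡ 0 (mod 7).
    The inverse of 3 mod 7 is 5 (since 3·5 = 15 = 2·7 + 1), so t ≡ 5·0 = 0 ≡ 0 (mod 7).
    Then x = 16 + 24·0 = 16, valid modulo lcm(24, 7) = 168: x ≡ 16 (mod 168).
Verify: 16 mod 8 = 0 ✓, 16 mod 3 = 1 ✓, 16 mod 7 = 2 ✓.

x ≡ 16 (mod 168).


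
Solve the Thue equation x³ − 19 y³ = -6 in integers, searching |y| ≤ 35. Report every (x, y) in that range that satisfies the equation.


The equation is x³ - 19y³ = -6. For fixed y, x³ = 19·y³ − 6, so a solution requires the RHS to be a perfect cube.
Strategy: iterate y from -35 to 35, compute RHS = 19·y³ − 6, and check whether it is a (positive or negative) perfect cube.
Check small values of y:
  y = 0: RHS = -6 is not a perfect cube.
  y = 1: RHS = 13 is not a perfect cube.
  y = -1: RHS = -25 is not a perfect cube.
  y = 2: RHS = 146 is not a perfect cube.
  y = -2: RHS = -158 is not a perfect cube.
  y = 3: RHS = 507 is not a perfect cube.
  y = -3: RHS = -519 is not a perfect cube.
Continuing the search up to |y| = 35 finds no solutions either.
No (x, y) in the scanned range satisfies the equation.

No integer solutions with |y| ≤ 35.


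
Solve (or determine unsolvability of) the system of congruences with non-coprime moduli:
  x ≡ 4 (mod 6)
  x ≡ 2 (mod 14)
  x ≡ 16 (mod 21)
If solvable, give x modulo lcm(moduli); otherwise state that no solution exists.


Moduli 6, 14, 21 are not pairwise coprime, so CRT works modulo lcm(m_i) when all pairwise compatibility conditions hold.
Pairwise compatibility: gcd(m_i, m_j) must divide a_i - a_j for every pair.
Merge one congruence at a time:
  Start: x ≡ 4 (mod 6).
  Combine with x ≡ 2 (mod 14): gcd(6, 14) = 2; 2 - 4 = -2, which IS divisible by 2, so compatible.
    Write x = 4 + 6·t and substitute into x ≡ 2 (mod 14): 6·t ≡ 2 − 4 = -2 (mod 14).
    Divide the congruence (and modulus) by g = 2: 3·t ≡ -1 (mod 7).
    Reduce coefficients mod 7: 3·t ≡ 6 (mod 7).
    The inverse of 3 mod 7 is 5 (since 3·5 = 15 = 2·7 + 1), so t ≡ 5·6 = 30 ≡ 2 (mod 7).
    Then x = 4 + 6·2 = 16, valid modulo lcm(6, 14) = 42: x ≡ 16 (mod 42).
  Combine with x ≡ 16 (mod 21): gcd(42, 21) = 21; 16 - 16 = 0, which IS divisible by 21, so compatible.
    Write x = 16 + 42·t and substitute into x ≡ 16 (mod 21): 42·t ≡ 16 − 16 = 0 (mod 21).
    Divide the congruence (and modulus) by g = 21: 2·t ≡ 0 (mod 1).
    Modulo 1 every t works; take t = 0.
    Then x = 16 + 42·0 = 16, valid modulo lcm(42, 21) = 42: x ≡ 16 (mod 42).
Verify: 16 mod 6 = 4, 16 mod 14 = 2, 16 mod 21 = 16.

x ≡ 16 (mod 42).


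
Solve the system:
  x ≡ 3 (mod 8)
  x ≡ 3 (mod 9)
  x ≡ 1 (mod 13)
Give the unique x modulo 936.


Moduli 8, 9, 13 are pairwise coprime; by CRT there is a unique solution modulo M = 8 · 9 · 13 = 936.
Solve pairwise, accumulating the modulus:
  Start with x ≡ 3 (mod 8).
  Combine with x ≡ 3 (mod 9): since gcd(8, 9) = 1, we get a unique residue mod 72.
    Write x = 3 + 8·t and substitute into x ≡ 3 (mod 9): 8·t ≡ 3 − 3 = 0 (mod 9).
    The inverse of 8 mod 9 is 8 (since 8·8 = 64 = 7·9 + 1), so t ≡ 8·0 = 0 ≡ 0 (mod 9).
    Then x = 3 + 8·0 = 3, valid modulo lcm(8, 9) = 72: x ≡ 3 (mod 72).
  Combine with x ≡ 1 (mod 13): since gcd(72, 13) = 1, we get a unique residue mod 936.
    Write x = 3 + 72·t and substitute into x ≡ 1 (mod 13): 72·t ≡ 1 − 3 = -2 (mod 13).
    Reduce coefficients mod 13: 7·t ≡ 11 (mod 13).
    The inverse of 7 mod 13 is 2 (since 7·2 = 14 = 1·13 + 1), so t ≡ 2·11 = 22 ≡ 9 (mod 13).
    Then x = 3 + 72·9 = 651, valid modulo lcm(72, 13) = 936: x ≡ 651 (mod 936).
Verify: 651 mod 8 = 3 ✓, 651 mod 9 = 3 ✓, 651 mod 13 = 1 ✓.

x ≡ 651 (mod 936).


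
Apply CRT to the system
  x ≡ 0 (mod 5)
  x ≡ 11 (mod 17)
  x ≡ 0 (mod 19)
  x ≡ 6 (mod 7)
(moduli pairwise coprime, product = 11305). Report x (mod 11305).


Product of moduli M = 5 · 17 · 19 · 7 = 11305.
Merge one congruence at a time:
  Start: x ≡ 0 (mod 5).
  Combine with x ≡ 11 (mod 17); new modulus lcm = 85.
    Write x = 0 + 5·t and substitute into x ≡ 11 (mod 17): 5·t ≡ 11 − 0 = 11 (mod 17).
    The inverse of 5 mod 17 is 7 (since 5·7 = 35 = 2·17 + 1), so t ≡ 7·11 = 77 ≡ 9 (mod 17).
    Then x = 0 + 5·9 = 45, valid modulo lcm(5, 17) = 85: x ≡ 45 (mod 85).
  Combine with x ≡ 0 (mod 19); new modulus lcm = 1615.
    Write x = 45 + 85·t and substitute into x ≡ 0 (mod 19): 85·t ≡ 0 − 45 = -45 (mod 19).
    Reduce coefficients mod 19: 9·t ≡ 12 (mod 19).
    The inverse of 9 mod 19 is 17 (since 9·17 = 153 = 8·19 + 1), so t ≡ 17·12 = 204 ≡ 14 (mod 19).
    Then x = 45 + 85·14 = 1235, valid modulo lcm(85, 19) = 1615: x ≡ 1235 (mod 1615).
  Combine with x ≡ 6 (mod 7); new modulus lcm = 11305.
    Write x = 1235 + 1615·t and substitute into x ≡ 6 (mod 7): 1615·t ≡ 6 − 1235 = -1229 (mod 7).
    Reduce coefficients mod 7: 5·t ≡ 3 (mod 7).
    The inverse of 5 mod 7 is 3 (since 5·3 = 15 = 2·7 + 1), so t ≡ 3·3 = 9 ≡ 2 (mod 7).
    Then x = 1235 + 1615·2 = 4465, valid modulo lcm(1615, 7) = 11305: x ≡ 4465 (mod 11305).
Verify against each original: 4465 mod 5 = 0, 4465 mod 17 = 11, 4465 mod 19 = 0, 4465 mod 7 = 6.

x ≡ 4465 (mod 11305).


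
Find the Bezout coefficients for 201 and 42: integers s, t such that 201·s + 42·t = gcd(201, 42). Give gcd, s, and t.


Euclidean algorithm on (201, 42) — divide until remainder is 0:
  201 = 4 · 42 + 33
  42 = 1 · 33 + 9
  33 = 3 · 9 + 6
  9 = 1 · 6 + 3
  6 = 2 · 3 + 0
gcd(201, 42) = 3.
Track Bezout coefficients alongside the remainders: start with r₀ = 201 = a·1 + b·0 (s = 1, t = 0) and r₁ = 42 = a·0 + b·1 (s = 0, t = 1); each new remainder r_{k+1} = r_{k-1} − q_k·r_k inherits s_{k+1} = s_{k-1} − q_k·s_k, t_{k+1} = t_{k-1} − q_k·t_k, so r_k = a·s_k + b·t_k at every step:
  q = 4: r = 33, s = 1 − 4·0 = 1, t = 0 − 4·1 = -4  (check: 201·1 + 42·(-4) = 33)
  q = 1: r = 9, s = 0 − 1·1 = -1, t = 1 − 1·(-4) = 5  (check: 201·(-1) + 42·5 = 9)
  q = 3: r = 6, s = 1 − 3·(-1) = 4, t = -4 − 3·5 = -19  (check: 201·4 + 42·(-19) = 6)
  q = 1: r = 3, s = -1 − 1·4 = -5, t = 5 − 1·(-19) = 24  (check: 201·(-5) + 42·24 = 3)
The row with r = 3 (the gcd) gives the Bezout coefficients s = -5, t = 24.
Result: 201 · (-5) + 42 · (24) = 3.

gcd(201, 42) = 3; s = -5, t = 24 (check: 201·(-5) + 42·24 = 3).


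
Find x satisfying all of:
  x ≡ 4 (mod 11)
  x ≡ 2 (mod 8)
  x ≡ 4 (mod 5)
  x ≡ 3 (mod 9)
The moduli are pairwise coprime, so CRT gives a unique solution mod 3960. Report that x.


Product of moduli M = 11 · 8 · 5 · 9 = 3960.
Merge one congruence at a time:
  Start: x ≡ 4 (mod 11).
  Combine with x ≡ 2 (mod 8); new modulus lcm = 88.
    Write x = 4 + 11·t and substitute into x ≡ 2 (mod 8): 11·t ≡ 2 − 4 = -2 (mod 8).
    Reduce coefficients mod 8: 3·t ≡ 6 (mod 8).
    The inverse of 3 mod 8 is 3 (since 3·3 = 9 = 1·8 + 1), so t ≡ 3·6 = 18 ≡ 2 (mod 8).
    Then x = 4 + 11·2 = 26, valid modulo lcm(11, 8) = 88: x ≡ 26 (mod 88).
  Combine with x ≡ 4 (mod 5); new modulus lcm = 440.
    Write x = 26 + 88·t and substitute into x ≡ 4 (mod 5): 88·t ≡ 4 − 26 = -22 (mod 5).
    Reduce coefficients mod 5: 3·t ≡ 3 (mod 5).
    The inverse of 3 mod 5 is 2 (since 3·2 = 6 = 1·5 + 1), so t ≡ 2·3 = 6 ≡ 1 (mod 5).
    Then x = 26 + 88·1 = 114, valid modulo lcm(88, 5) = 440: x ≡ 114 (mod 440).
  Combine with x ≡ 3 (mod 9); new modulus lcm = 3960.
    Write x = 114 + 440·t and substitute into x ≡ 3 (mod 9): 440·t ≡ 3 − 114 = -111 (mod 9).
    Reduce coefficients mod 9: 8·t ≡ 6 (mod 9).
    The inverse of 8 mod 9 is 8 (since 8·8 = 64 = 7·9 + 1), so t ≡ 8·6 = 48 ≡ 3 (mod 9).
    Then x = 114 + 440·3 = 1434, valid modulo lcm(440, 9) = 3960: x ≡ 1434 (mod 3960).
Verify against each original: 1434 mod 11 = 4, 1434 mod 8 = 2, 1434 mod 5 = 4, 1434 mod 9 = 3.

x ≡ 1434 (mod 3960).


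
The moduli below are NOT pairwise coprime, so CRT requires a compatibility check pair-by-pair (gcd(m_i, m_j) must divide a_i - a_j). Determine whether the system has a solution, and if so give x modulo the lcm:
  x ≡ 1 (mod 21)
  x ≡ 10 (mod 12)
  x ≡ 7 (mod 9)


Moduli 21, 12, 9 are not pairwise coprime, so CRT works modulo lcm(m_i) when all pairwise compatibility conditions hold.
Pairwise compatibility: gcd(m_i, m_j) must divide a_i - a_j for every pair.
Merge one congruence at a time:
  Start: x ≡ 1 (mod 21).
  Combine with x ≡ 10 (mod 12): gcd(21, 12) = 3; 10 - 1 = 9, which IS divisible by 3, so compatible.
    Write x = 1 + 21·t and substitute into x ≡ 10 (mod 12): 21·t ≡ 10 − 1 = 9 (mod 12).
    Divide the congruence (and modulus) by g = 3: 7·t ≡ 3 (mod 4).
    Reduce coefficients mod 4: 3·t ≡ 3 (mod 4).
    The inverse of 3 mod 4 is 3 (since 3·3 = 9 = 2·4 + 1), so t ≡ 3·3 = 9 ≡ 1 (mod 4).
    Then x = 1 + 21·1 = 22, valid modulo lcm(21, 12) = 84: x ≡ 22 (mod 84).
  Combine with x ≡ 7 (mod 9): gcd(84, 9) = 3; 7 - 22 = -15, which IS divisible by 3, so compatible.
    Write x = 22 + 84·t and substitute into x ≡ 7 (mod 9): 84·t ≡ 7 − 22 = -15 (mod 9).
    Divide the congruence (and modulus) by g = 3: 28·t ≡ -5 (mod 3).
    Reduce coefficients mod 3: 1·t ≡ 1 (mod 3).
    So t ≡ 1 (mod 3).
    Then x = 22 + 84·1 = 106, valid modulo lcm(84, 9) = 252: x ≡ 106 (mod 252).
Verify: 106 mod 21 = 1, 106 mod 12 = 10, 106 mod 9 = 7.

x ≡ 106 (mod 252).


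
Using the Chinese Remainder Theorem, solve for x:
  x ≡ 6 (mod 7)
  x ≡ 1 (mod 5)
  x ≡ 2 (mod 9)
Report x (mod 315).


Moduli 7, 5, 9 are pairwise coprime; by CRT there is a unique solution modulo M = 7 · 5 · 9 = 315.
Solve pairwise, accumulating the modulus:
  Start with x ≡ 6 (mod 7).
  Combine with x ≡ 1 (mod 5): since gcd(7, 5) = 1, we get a unique residue mod 35.
    Write x = 6 + 7·t and substitute into x ≡ 1 (mod 5): 7·t ≡ 1 − 6 = -5 (mod 5).
    Reduce coefficients mod 5: 2·t ≡ 0 (mod 5).
    The inverse of 2 mod 5 is 3 (since 2·3 = 6 = 1·5 + 1), so t ≡ 3·0 = 0 ≡ 0 (mod 5).
    Then x = 6 + 7·0 = 6, valid modulo lcm(7, 5) = 35: x ≡ 6 (mod 35).
  Combine with x ≡ 2 (mod 9): since gcd(35, 9) = 1, we get a unique residue mod 315.
    Write x = 6 + 35·t and substitute into x ≡ 2 (mod 9): 35·t ≡ 2 − 6 = -4 (mod 9).
    Reduce coefficients mod 9: 8·t ≡ 5 (mod 9).
    The inverse of 8 mod 9 is 8 (since 8·8 = 64 = 7·9 + 1), so t ≡ 8·5 = 40 ≡ 4 (mod 9).
    Then x = 6 + 35·4 = 146, valid modulo lcm(35, 9) = 315: x ≡ 146 (mod 315).
Verify: 146 mod 7 = 6 ✓, 146 mod 5 = 1 ✓, 146 mod 9 = 2 ✓.

x ≡ 146 (mod 315).


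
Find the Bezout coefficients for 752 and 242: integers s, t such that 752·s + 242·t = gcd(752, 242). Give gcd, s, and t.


Euclidean algorithm on (752, 242) — divide until remainder is 0:
  752 = 3 · 242 + 26
  242 = 9 · 26 + 8
  26 = 3 · 8 + 2
  8 = 4 · 2 + 0
gcd(752, 242) = 2.
Track Bezout coefficients alongside the remainders: start with r₀ = 752 = a·1 + b·0 (s = 1, t = 0) and r₁ = 242 = a·0 + b·1 (s = 0, t = 1); each new remainder r_{k+1} = r_{k-1} − q_k·r_k inherits s_{k+1} = s_{k-1} − q_k·s_k, t_{k+1} = t_{k-1} − q_k·t_k, so r_k = a·s_k + b·t_k at every step:
  q = 3: r = 26, s = 1 − 3·0 = 1, t = 0 − 3·1 = -3  (check: 752·1 + 242·(-3) = 26)
  q = 9: r = 8, s = 0 − 9·1 = -9, t = 1 − 9·(-3) = 28  (check: 752·(-9) + 242·28 = 8)
  q = 3: r = 2, s = 1 − 3·(-9) = 28, t = -3 − 3·28 = -87  (check: 752·28 + 242·(-87) = 2)
The row with r = 2 (the gcd) gives the Bezout coefficients s = 28, t = -87.
Result: 752 · (28) + 242 · (-87) = 2.

gcd(752, 242) = 2; s = 28, t = -87 (check: 752·28 + 242·(-87) = 2).


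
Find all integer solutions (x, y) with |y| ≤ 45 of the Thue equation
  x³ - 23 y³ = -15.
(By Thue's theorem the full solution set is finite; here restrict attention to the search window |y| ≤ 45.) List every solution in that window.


The equation is x³ - 23y³ = -15. For fixed y, x³ = 23·y³ − 15, so a solution requires the RHS to be a perfect cube.
Strategy: iterate y from -45 to 45, compute RHS = 23·y³ − 15, and check whether it is a (positive or negative) perfect cube.
Check small values of y:
  y = 0: RHS = -15 is not a perfect cube.
  y = 1: RHS = 8 = (2)³ ⇒ x = 2 works.
  y = -1: RHS = -38 is not a perfect cube.
  y = 2: RHS = 169 is not a perfect cube.
  y = -2: RHS = -199 is not a perfect cube.
  y = 3: RHS = 606 is not a perfect cube.
  y = -3: RHS = -636 is not a perfect cube.
Continuing the search up to |y| = 45 finds no further solutions beyond those listed.
Collected solutions: (2, 1).

Solutions (with |y| ≤ 45): (2, 1).


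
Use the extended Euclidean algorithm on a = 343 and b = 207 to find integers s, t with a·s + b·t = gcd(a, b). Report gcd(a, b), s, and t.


Euclidean algorithm on (343, 207) — divide until remainder is 0:
  343 = 1 · 207 + 136
  207 = 1 · 136 + 71
  136 = 1 · 71 + 65
  71 = 1 · 65 + 6
  65 = 10 · 6 + 5
  6 = 1 · 5 + 1
  5 = 5 · 1 + 0
gcd(343, 207) = 1.
Track Bezout coefficients alongside the remainders: start with r₀ = 343 = a·1 + b·0 (s = 1, t = 0) and r₁ = 207 = a·0 + b·1 (s = 0, t = 1); each new remainder r_{k+1} = r_{k-1} − q_k·r_k inherits s_{k+1} = s_{k-1} − q_k·s_k, t_{k+1} = t_{k-1} − q_k·t_k, so r_k = a·s_k + b·t_k at every step:
  q = 1: r = 136, s = 1 − 1·0 = 1, t = 0 − 1·1 = -1  (check: 343·1 + 207·(-1) = 136)
  q = 1: r = 71, s = 0 − 1·1 = -1, t = 1 − 1·(-1) = 2  (check: 343·(-1) + 207·2 = 71)
  q = 1: r = 65, s = 1 − 1·(-1) = 2, t = -1 − 1·2 = -3  (check: 343·2 + 207·(-3) = 65)
  q = 1: r = 6, s = -1 − 1·2 = -3, t = 2 − 1·(-3) = 5  (check: 343·(-3) + 207·5 = 6)
  q = 10: r = 5, s = 2 − 10·(-3) = 32, t = -3 − 10·5 = -53  (check: 343·32 + 207·(-53) = 5)
  q = 1: r = 1, s = -3 − 1·32 = -35, t = 5 − 1·(-53) = 58  (check: 343·(-35) + 207·58 = 1)
The row with r = 1 (the gcd) gives the Bezout coefficients s = -35, t = 58.
Result: 343 · (-35) + 207 · (58) = 1.

gcd(343, 207) = 1; s = -35, t = 58 (check: 343·(-35) + 207·58 = 1).
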